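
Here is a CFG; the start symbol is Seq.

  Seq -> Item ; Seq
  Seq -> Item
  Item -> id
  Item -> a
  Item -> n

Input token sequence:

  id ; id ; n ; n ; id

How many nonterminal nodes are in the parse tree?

[Seq [Item id] ; [Seq [Item id] ; [Seq [Item n] ; [Seq [Item n] ; [Seq [Item id]]]]]]

10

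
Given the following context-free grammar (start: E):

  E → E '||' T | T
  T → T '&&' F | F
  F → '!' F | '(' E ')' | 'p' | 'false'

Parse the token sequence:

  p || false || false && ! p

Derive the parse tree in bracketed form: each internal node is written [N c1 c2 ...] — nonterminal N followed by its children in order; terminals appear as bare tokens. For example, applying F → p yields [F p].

[E [E [E [T [F p]]] || [T [F false]]] || [T [T [F false]] && [F ! [F p]]]]

E
E || T
E || T || T
T || T || T
F || T || T
p || T || T
p || F || T
p || false || T
p || false || T && F
p || false || F && F
p || false || false && F
p || false || false && ! F
p || false || false && ! p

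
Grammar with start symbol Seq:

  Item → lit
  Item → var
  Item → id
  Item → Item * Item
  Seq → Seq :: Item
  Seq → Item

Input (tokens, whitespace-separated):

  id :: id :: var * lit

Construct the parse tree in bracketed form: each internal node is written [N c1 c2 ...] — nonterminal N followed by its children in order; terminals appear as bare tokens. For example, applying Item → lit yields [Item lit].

[Seq [Seq [Seq [Item id]] :: [Item id]] :: [Item [Item var] * [Item lit]]]

Seq
Seq :: Item
Seq :: Item :: Item
Item :: Item :: Item
id :: Item :: Item
id :: id :: Item
id :: id :: Item * Item
id :: id :: var * Item
id :: id :: var * lit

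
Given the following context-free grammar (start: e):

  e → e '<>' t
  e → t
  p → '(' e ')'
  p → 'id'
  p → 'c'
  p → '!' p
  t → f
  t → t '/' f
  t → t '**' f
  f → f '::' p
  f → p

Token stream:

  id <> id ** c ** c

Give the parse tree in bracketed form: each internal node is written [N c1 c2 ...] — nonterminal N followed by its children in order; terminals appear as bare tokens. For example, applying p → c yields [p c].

[e [e [t [f [p id]]]] <> [t [t [t [f [p id]]] ** [f [p c]]] ** [f [p c]]]]

e
e <> t
t <> t
f <> t
p <> t
id <> t
id <> t ** f
id <> t ** f ** f
id <> f ** f ** f
id <> p ** f ** f
id <> id ** f ** f
id <> id ** p ** f
id <> id ** c ** f
id <> id ** c ** p
id <> id ** c ** c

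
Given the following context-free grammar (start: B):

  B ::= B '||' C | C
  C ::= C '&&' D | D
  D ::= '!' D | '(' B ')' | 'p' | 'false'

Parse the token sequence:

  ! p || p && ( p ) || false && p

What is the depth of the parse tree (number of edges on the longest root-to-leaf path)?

7

[B [B [B [C [D ! [D p]]]] || [C [C [D p]] && [D ( [B [C [D p]]] )]]] || [C [C [D false]] && [D p]]]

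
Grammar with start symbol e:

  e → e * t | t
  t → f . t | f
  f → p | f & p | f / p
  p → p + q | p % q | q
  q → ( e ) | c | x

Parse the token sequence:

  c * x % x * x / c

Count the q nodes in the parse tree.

[e [e [e [t [f [p [q c]]]]] * [t [f [p [p [q x]] % [q x]]]]] * [t [f [f [p [q x]]] / [p [q c]]]]]

5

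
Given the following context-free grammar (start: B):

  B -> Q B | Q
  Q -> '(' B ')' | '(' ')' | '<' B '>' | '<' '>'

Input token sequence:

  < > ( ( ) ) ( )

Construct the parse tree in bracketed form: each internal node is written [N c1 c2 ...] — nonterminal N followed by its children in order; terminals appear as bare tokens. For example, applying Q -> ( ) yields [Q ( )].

B
Q B
< > B
< > Q B
< > ( B ) B
< > ( Q ) B
< > ( ( ) ) B
< > ( ( ) ) Q
< > ( ( ) ) ( )

[B [Q < >] [B [Q ( [B [Q ( )]] )] [B [Q ( )]]]]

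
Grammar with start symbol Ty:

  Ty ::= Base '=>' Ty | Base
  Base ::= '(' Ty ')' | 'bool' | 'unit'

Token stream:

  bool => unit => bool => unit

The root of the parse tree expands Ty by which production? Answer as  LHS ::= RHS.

[Ty [Base bool] => [Ty [Base unit] => [Ty [Base bool] => [Ty [Base unit]]]]]

Ty ::= Base '=>' Ty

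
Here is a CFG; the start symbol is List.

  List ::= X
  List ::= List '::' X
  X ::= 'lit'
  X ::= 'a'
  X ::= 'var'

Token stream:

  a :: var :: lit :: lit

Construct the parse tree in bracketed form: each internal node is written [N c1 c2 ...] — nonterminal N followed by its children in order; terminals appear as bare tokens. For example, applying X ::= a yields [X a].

List
List :: X
List :: X :: X
List :: X :: X :: X
X :: X :: X :: X
a :: X :: X :: X
a :: var :: X :: X
a :: var :: lit :: X
a :: var :: lit :: lit

[List [List [List [List [X a]] :: [X var]] :: [X lit]] :: [X lit]]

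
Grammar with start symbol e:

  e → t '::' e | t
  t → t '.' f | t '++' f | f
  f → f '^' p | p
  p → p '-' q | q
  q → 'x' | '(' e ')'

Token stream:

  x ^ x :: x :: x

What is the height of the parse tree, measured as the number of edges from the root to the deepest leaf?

[e [t [f [f [p [q x]]] ^ [p [q x]]]] :: [e [t [f [p [q x]]]] :: [e [t [f [p [q x]]]]]]]

7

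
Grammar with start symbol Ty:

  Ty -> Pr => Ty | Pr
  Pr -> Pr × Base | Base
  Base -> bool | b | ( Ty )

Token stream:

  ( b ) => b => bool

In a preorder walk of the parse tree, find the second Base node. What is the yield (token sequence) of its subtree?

[Ty [Pr [Base ( [Ty [Pr [Base b]]] )]] => [Ty [Pr [Base b]] => [Ty [Pr [Base bool]]]]]

b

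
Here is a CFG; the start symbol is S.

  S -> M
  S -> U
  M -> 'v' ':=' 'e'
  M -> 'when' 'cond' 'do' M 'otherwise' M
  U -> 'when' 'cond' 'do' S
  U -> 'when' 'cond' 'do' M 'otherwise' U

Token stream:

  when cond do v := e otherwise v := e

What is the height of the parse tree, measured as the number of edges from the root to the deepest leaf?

[S [M when cond do [M v := e] otherwise [M v := e]]]

3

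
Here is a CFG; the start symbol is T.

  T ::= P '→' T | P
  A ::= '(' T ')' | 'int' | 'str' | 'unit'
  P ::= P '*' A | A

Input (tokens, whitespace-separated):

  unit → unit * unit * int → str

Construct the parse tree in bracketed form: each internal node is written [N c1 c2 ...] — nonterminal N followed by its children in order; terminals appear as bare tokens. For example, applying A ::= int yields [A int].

[T [P [A unit]] → [T [P [P [P [A unit]] * [A unit]] * [A int]] → [T [P [A str]]]]]

T
P → T
A → T
unit → T
unit → P → T
unit → P * A → T
unit → P * A * A → T
unit → A * A * A → T
unit → unit * A * A → T
unit → unit * unit * A → T
unit → unit * unit * int → T
unit → unit * unit * int → P
unit → unit * unit * int → A
unit → unit * unit * int → str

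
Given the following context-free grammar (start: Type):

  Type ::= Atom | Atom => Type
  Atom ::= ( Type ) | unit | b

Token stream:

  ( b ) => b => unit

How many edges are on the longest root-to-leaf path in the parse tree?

[Type [Atom ( [Type [Atom b]] )] => [Type [Atom b] => [Type [Atom unit]]]]

4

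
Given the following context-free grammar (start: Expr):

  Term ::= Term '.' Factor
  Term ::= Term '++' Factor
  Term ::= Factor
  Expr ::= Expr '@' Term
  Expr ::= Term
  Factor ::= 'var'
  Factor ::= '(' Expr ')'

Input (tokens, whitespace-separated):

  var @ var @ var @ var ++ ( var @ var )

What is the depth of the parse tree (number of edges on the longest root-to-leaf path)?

[Expr [Expr [Expr [Expr [Term [Factor var]]] @ [Term [Factor var]]] @ [Term [Factor var]]] @ [Term [Term [Factor var]] ++ [Factor ( [Expr [Expr [Term [Factor var]]] @ [Term [Factor var]]] )]]]

7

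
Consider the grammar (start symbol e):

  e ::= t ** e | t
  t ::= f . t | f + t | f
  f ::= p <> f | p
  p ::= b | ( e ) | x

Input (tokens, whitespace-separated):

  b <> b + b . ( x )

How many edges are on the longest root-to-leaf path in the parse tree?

10

[e [t [f [p b] <> [f [p b]]] + [t [f [p b]] . [t [f [p ( [e [t [f [p x]]]] )]]]]]]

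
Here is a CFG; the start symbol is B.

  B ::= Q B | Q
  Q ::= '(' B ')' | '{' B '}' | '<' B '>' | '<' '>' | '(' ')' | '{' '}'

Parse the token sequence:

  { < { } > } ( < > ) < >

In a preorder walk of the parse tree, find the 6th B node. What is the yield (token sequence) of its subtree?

< >

[B [Q { [B [Q < [B [Q { }]] >]] }] [B [Q ( [B [Q < >]] )] [B [Q < >]]]]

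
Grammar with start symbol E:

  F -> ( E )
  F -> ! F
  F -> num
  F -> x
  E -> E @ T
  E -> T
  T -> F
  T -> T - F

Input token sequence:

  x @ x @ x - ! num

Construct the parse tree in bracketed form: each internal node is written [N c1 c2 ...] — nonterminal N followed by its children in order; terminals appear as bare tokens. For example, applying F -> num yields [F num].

[E [E [E [T [F x]]] @ [T [F x]]] @ [T [T [F x]] - [F ! [F num]]]]

E
E @ T
E @ T @ T
T @ T @ T
F @ T @ T
x @ T @ T
x @ F @ T
x @ x @ T
x @ x @ T - F
x @ x @ F - F
x @ x @ x - F
x @ x @ x - ! F
x @ x @ x - ! num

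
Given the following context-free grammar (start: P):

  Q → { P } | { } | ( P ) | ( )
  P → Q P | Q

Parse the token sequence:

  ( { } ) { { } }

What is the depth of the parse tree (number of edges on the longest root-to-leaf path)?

5

[P [Q ( [P [Q { }]] )] [P [Q { [P [Q { }]] }]]]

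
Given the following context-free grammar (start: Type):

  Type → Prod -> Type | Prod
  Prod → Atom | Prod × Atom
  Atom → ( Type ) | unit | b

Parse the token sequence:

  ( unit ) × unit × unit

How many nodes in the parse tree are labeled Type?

[Type [Prod [Prod [Prod [Atom ( [Type [Prod [Atom unit]]] )]] × [Atom unit]] × [Atom unit]]]

2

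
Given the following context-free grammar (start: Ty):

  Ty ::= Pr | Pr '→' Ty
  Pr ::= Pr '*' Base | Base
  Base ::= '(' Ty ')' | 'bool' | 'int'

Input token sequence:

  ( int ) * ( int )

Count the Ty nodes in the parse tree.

3

[Ty [Pr [Pr [Base ( [Ty [Pr [Base int]]] )]] * [Base ( [Ty [Pr [Base int]]] )]]]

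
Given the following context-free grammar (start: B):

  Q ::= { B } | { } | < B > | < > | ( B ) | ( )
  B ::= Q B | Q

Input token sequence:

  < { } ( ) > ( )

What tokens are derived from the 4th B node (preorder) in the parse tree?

[B [Q < [B [Q { }] [B [Q ( )]]] >] [B [Q ( )]]]

( )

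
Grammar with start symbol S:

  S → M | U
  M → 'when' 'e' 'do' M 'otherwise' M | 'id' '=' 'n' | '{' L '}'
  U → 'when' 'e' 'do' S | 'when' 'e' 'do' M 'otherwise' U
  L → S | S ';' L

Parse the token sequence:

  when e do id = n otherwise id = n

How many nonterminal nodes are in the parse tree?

[S [M when e do [M id = n] otherwise [M id = n]]]

4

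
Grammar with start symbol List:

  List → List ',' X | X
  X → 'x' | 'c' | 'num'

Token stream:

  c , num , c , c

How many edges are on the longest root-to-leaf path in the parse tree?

5

[List [List [List [List [X c]] , [X num]] , [X c]] , [X c]]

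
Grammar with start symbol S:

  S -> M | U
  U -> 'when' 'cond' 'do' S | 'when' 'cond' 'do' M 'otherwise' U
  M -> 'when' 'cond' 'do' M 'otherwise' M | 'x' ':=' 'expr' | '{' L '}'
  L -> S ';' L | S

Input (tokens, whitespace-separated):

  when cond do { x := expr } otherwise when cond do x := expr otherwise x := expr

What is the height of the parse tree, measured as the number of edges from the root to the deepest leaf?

[S [M when cond do [M { [L [S [M x := expr]]] }] otherwise [M when cond do [M x := expr] otherwise [M x := expr]]]]

6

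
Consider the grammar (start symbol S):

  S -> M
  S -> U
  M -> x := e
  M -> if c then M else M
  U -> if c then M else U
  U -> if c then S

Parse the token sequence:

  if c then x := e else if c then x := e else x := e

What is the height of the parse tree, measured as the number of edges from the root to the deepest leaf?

4

[S [M if c then [M x := e] else [M if c then [M x := e] else [M x := e]]]]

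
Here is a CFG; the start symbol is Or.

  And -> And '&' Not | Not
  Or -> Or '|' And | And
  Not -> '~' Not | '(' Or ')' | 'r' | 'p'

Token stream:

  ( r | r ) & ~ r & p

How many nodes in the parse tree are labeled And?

5

[Or [And [And [And [Not ( [Or [Or [And [Not r]]] | [And [Not r]]] )]] & [Not ~ [Not r]]] & [Not p]]]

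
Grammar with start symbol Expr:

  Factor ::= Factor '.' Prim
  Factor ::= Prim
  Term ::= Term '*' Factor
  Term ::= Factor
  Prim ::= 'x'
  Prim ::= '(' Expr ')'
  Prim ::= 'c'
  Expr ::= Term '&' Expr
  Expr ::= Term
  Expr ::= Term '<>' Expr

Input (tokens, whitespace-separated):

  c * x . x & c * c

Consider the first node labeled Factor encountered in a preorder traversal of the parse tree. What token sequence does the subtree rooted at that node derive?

c

[Expr [Term [Term [Factor [Prim c]]] * [Factor [Factor [Prim x]] . [Prim x]]] & [Expr [Term [Term [Factor [Prim c]]] * [Factor [Prim c]]]]]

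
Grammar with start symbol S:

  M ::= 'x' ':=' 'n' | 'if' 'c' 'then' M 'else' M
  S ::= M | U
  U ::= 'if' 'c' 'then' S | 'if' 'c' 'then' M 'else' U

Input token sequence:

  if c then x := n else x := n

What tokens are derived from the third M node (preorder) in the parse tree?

[S [M if c then [M x := n] else [M x := n]]]

x := n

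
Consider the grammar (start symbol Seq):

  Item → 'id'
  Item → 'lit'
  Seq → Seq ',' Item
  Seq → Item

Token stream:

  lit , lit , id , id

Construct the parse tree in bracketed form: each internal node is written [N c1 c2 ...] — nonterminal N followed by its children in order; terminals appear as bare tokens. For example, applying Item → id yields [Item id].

Seq
Seq , Item
Seq , Item , Item
Seq , Item , Item , Item
Item , Item , Item , Item
lit , Item , Item , Item
lit , lit , Item , Item
lit , lit , id , Item
lit , lit , id , id

[Seq [Seq [Seq [Seq [Item lit]] , [Item lit]] , [Item id]] , [Item id]]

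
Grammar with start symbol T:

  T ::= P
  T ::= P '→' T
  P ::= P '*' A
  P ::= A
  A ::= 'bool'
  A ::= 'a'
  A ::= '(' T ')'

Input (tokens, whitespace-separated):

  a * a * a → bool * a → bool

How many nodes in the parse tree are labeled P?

[T [P [P [P [A a]] * [A a]] * [A a]] → [T [P [P [A bool]] * [A a]] → [T [P [A bool]]]]]

6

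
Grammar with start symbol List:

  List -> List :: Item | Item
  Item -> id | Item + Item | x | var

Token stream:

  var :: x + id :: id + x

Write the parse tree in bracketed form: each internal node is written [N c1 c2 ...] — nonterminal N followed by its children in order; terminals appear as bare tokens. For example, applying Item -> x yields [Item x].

List
List :: Item
List :: Item :: Item
Item :: Item :: Item
var :: Item :: Item
var :: Item + Item :: Item
var :: x + Item :: Item
var :: x + id :: Item
var :: x + id :: Item + Item
var :: x + id :: id + Item
var :: x + id :: id + x

[List [List [List [Item var]] :: [Item [Item x] + [Item id]]] :: [Item [Item id] + [Item x]]]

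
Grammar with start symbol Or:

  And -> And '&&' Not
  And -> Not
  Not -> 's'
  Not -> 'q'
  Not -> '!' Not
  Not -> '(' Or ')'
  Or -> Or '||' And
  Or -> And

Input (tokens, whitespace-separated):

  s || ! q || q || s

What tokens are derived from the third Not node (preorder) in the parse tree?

q

[Or [Or [Or [Or [And [Not s]]] || [And [Not ! [Not q]]]] || [And [Not q]]] || [And [Not s]]]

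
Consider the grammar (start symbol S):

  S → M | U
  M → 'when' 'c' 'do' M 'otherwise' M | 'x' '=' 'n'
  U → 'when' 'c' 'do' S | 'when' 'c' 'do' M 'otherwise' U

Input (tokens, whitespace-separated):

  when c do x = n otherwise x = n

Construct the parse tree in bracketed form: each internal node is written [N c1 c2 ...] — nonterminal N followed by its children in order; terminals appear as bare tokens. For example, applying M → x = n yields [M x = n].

[S [M when c do [M x = n] otherwise [M x = n]]]

S
M
when c do M otherwise M
when c do x = n otherwise M
when c do x = n otherwise x = n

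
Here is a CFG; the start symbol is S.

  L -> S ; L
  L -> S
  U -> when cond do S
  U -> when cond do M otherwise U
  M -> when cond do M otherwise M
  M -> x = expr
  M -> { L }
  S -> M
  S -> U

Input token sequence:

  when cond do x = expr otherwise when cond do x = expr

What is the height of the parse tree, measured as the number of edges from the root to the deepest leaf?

[S [U when cond do [M x = expr] otherwise [U when cond do [S [M x = expr]]]]]

5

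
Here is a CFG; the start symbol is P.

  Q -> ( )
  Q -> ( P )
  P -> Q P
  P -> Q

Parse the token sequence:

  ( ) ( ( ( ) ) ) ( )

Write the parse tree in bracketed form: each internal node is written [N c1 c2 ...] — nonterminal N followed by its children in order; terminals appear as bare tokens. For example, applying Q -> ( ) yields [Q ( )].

P
Q P
( ) P
( ) Q P
( ) ( P ) P
( ) ( Q ) P
( ) ( ( P ) ) P
( ) ( ( Q ) ) P
( ) ( ( ( ) ) ) P
( ) ( ( ( ) ) ) Q
( ) ( ( ( ) ) ) ( )

[P [Q ( )] [P [Q ( [P [Q ( [P [Q ( )]] )]] )] [P [Q ( )]]]]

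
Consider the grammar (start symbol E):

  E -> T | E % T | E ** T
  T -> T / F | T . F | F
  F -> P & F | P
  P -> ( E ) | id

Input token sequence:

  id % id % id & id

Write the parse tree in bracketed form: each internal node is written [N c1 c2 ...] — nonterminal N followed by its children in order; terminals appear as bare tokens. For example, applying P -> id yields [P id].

[E [E [E [T [F [P id]]]] % [T [F [P id]]]] % [T [F [P id] & [F [P id]]]]]

E
E % T
E % T % T
T % T % T
F % T % T
P % T % T
id % T % T
id % F % T
id % P % T
id % id % T
id % id % F
id % id % P & F
id % id % id & F
id % id % id & P
id % id % id & id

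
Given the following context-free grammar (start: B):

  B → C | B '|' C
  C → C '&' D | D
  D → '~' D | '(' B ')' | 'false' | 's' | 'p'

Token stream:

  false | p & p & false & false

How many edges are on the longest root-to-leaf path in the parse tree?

6

[B [B [C [D false]]] | [C [C [C [C [D p]] & [D p]] & [D false]] & [D false]]]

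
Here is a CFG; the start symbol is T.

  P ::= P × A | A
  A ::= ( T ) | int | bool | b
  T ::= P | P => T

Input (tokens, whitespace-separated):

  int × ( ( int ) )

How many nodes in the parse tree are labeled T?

3

[T [P [P [A int]] × [A ( [T [P [A ( [T [P [A int]]] )]]] )]]]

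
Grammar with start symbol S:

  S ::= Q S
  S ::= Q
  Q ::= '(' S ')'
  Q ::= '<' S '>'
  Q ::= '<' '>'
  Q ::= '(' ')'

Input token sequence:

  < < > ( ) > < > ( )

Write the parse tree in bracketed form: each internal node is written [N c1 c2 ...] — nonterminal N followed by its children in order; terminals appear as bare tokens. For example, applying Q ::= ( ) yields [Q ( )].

S
Q S
< S > S
< Q S > S
< < > S > S
< < > Q > S
< < > ( ) > S
< < > ( ) > Q S
< < > ( ) > < > S
< < > ( ) > < > Q
< < > ( ) > < > ( )

[S [Q < [S [Q < >] [S [Q ( )]]] >] [S [Q < >] [S [Q ( )]]]]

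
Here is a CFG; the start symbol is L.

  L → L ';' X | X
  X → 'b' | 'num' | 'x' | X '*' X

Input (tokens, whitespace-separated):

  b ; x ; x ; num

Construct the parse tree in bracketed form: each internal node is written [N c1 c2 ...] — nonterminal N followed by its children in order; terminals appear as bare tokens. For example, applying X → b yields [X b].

L
L ; X
L ; X ; X
L ; X ; X ; X
X ; X ; X ; X
b ; X ; X ; X
b ; x ; X ; X
b ; x ; x ; X
b ; x ; x ; num

[L [L [L [L [X b]] ; [X x]] ; [X x]] ; [X num]]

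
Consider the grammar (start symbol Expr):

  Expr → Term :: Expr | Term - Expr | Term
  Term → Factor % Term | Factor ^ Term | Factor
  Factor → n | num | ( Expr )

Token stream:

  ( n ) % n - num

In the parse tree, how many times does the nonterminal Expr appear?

[Expr [Term [Factor ( [Expr [Term [Factor n]]] )] % [Term [Factor n]]] - [Expr [Term [Factor num]]]]

3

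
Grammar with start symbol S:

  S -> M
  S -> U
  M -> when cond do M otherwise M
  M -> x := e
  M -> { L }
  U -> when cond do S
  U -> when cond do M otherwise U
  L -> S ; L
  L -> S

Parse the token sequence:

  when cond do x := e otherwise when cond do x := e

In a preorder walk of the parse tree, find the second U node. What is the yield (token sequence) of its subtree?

when cond do x := e

[S [U when cond do [M x := e] otherwise [U when cond do [S [M x := e]]]]]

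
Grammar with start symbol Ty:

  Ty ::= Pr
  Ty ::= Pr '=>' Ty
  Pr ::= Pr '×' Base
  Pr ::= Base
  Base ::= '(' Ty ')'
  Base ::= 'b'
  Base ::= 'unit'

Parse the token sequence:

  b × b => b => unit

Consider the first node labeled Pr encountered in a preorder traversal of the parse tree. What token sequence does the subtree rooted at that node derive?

[Ty [Pr [Pr [Base b]] × [Base b]] => [Ty [Pr [Base b]] => [Ty [Pr [Base unit]]]]]

b × b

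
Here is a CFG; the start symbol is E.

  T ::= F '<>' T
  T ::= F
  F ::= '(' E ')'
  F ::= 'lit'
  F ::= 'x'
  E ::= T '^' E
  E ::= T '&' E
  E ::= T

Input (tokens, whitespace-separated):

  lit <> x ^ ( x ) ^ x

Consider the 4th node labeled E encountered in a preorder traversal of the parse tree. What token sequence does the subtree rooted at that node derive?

[E [T [F lit] <> [T [F x]]] ^ [E [T [F ( [E [T [F x]]] )]] ^ [E [T [F x]]]]]

x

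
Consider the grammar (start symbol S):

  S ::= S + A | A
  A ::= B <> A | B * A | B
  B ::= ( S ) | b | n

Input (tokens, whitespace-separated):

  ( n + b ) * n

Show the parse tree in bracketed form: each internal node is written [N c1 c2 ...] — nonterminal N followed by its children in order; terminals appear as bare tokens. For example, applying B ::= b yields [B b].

S
A
B * A
( S ) * A
( S + A ) * A
( A + A ) * A
( B + A ) * A
( n + A ) * A
( n + B ) * A
( n + b ) * A
( n + b ) * B
( n + b ) * n

[S [A [B ( [S [S [A [B n]]] + [A [B b]]] )] * [A [B n]]]]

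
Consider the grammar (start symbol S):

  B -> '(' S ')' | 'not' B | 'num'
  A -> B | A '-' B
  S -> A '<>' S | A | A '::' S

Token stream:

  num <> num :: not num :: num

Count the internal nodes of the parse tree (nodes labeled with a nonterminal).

[S [A [B num]] <> [S [A [B num]] :: [S [A [B not [B num]]] :: [S [A [B num]]]]]]

13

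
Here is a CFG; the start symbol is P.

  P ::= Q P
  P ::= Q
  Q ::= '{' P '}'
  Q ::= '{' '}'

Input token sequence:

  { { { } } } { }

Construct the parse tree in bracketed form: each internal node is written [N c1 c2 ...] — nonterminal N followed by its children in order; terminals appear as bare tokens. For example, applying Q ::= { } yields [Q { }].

P
Q P
{ P } P
{ Q } P
{ { P } } P
{ { Q } } P
{ { { } } } P
{ { { } } } Q
{ { { } } } { }

[P [Q { [P [Q { [P [Q { }]] }]] }] [P [Q { }]]]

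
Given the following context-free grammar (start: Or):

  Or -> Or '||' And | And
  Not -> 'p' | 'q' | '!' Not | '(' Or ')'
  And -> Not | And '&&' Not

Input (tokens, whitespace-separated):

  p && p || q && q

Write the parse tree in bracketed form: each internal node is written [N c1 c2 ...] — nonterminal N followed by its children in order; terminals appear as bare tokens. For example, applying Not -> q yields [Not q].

Or
Or || And
And || And
And && Not || And
Not && Not || And
p && Not || And
p && p || And
p && p || And && Not
p && p || Not && Not
p && p || q && Not
p && p || q && q

[Or [Or [And [And [Not p]] && [Not p]]] || [And [And [Not q]] && [Not q]]]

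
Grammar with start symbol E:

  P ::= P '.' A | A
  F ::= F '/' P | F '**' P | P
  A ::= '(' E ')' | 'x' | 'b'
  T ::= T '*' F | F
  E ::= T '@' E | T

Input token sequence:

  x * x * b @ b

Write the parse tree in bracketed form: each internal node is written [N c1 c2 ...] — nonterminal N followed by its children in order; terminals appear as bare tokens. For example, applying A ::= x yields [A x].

E
T @ E
T * F @ E
T * F * F @ E
F * F * F @ E
P * F * F @ E
A * F * F @ E
x * F * F @ E
x * P * F @ E
x * A * F @ E
x * x * F @ E
x * x * P @ E
x * x * A @ E
x * x * b @ E
x * x * b @ T
x * x * b @ F
x * x * b @ P
x * x * b @ A
x * x * b @ b

[E [T [T [T [F [P [A x]]]] * [F [P [A x]]]] * [F [P [A b]]]] @ [E [T [F [P [A b]]]]]]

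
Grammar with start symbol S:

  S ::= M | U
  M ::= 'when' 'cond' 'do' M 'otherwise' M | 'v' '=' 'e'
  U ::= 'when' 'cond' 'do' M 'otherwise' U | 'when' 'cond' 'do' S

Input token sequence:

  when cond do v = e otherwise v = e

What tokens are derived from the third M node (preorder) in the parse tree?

v = e

[S [M when cond do [M v = e] otherwise [M v = e]]]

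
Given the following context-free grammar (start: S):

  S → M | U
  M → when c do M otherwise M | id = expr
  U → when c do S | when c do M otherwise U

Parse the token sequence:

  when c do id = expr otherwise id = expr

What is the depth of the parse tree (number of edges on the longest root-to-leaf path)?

[S [M when c do [M id = expr] otherwise [M id = expr]]]

3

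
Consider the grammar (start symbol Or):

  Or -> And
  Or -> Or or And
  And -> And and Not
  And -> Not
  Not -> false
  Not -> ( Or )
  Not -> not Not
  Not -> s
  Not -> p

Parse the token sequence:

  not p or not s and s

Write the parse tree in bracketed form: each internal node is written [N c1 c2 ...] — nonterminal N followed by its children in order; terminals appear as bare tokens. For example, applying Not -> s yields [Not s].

[Or [Or [And [Not not [Not p]]]] or [And [And [Not not [Not s]]] and [Not s]]]

Or
Or or And
And or And
Not or And
not Not or And
not p or And
not p or And and Not
not p or Not and Not
not p or not Not and Not
not p or not s and Not
not p or not s and s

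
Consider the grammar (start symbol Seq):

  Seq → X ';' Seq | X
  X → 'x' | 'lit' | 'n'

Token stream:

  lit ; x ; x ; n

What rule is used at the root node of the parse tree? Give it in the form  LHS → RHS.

[Seq [X lit] ; [Seq [X x] ; [Seq [X x] ; [Seq [X n]]]]]

Seq → X ';' Seq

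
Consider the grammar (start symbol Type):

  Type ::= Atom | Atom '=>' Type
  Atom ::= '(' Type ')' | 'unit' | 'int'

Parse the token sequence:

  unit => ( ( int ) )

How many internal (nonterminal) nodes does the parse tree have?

[Type [Atom unit] => [Type [Atom ( [Type [Atom ( [Type [Atom int]] )]] )]]]

8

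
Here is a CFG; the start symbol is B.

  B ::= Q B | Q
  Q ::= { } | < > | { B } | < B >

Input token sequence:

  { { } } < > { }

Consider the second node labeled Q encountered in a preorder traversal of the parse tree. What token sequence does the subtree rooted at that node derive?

{ }

[B [Q { [B [Q { }]] }] [B [Q < >] [B [Q { }]]]]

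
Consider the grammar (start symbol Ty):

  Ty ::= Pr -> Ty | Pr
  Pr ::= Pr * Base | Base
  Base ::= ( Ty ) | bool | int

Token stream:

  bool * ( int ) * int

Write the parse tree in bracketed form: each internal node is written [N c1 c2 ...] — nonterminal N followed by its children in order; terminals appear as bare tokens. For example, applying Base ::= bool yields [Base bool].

Ty
Pr
Pr * Base
Pr * Base * Base
Base * Base * Base
bool * Base * Base
bool * ( Ty ) * Base
bool * ( Pr ) * Base
bool * ( Base ) * Base
bool * ( int ) * Base
bool * ( int ) * int

[Ty [Pr [Pr [Pr [Base bool]] * [Base ( [Ty [Pr [Base int]]] )]] * [Base int]]]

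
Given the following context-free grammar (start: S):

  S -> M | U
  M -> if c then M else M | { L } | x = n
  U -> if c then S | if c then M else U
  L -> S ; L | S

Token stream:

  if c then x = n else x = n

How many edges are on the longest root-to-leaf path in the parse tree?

3

[S [M if c then [M x = n] else [M x = n]]]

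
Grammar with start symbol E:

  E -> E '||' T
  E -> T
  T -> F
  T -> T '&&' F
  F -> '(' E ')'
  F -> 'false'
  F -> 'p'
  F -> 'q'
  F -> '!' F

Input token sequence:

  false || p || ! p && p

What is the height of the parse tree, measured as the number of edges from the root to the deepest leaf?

[E [E [E [T [F false]]] || [T [F p]]] || [T [T [F ! [F p]]] && [F p]]]

5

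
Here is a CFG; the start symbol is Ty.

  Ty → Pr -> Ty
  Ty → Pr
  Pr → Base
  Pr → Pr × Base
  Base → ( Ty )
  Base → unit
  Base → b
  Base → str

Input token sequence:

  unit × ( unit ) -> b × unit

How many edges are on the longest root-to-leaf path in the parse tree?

[Ty [Pr [Pr [Base unit]] × [Base ( [Ty [Pr [Base unit]]] )]] -> [Ty [Pr [Pr [Base b]] × [Base unit]]]]

6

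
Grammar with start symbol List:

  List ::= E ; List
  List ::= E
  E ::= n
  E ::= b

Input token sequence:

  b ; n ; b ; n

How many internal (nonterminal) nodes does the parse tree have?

[List [E b] ; [List [E n] ; [List [E b] ; [List [E n]]]]]

8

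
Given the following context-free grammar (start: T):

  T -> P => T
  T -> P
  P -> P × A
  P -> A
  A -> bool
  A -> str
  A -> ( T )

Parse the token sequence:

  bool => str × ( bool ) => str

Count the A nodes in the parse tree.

5

[T [P [A bool]] => [T [P [P [A str]] × [A ( [T [P [A bool]]] )]] => [T [P [A str]]]]]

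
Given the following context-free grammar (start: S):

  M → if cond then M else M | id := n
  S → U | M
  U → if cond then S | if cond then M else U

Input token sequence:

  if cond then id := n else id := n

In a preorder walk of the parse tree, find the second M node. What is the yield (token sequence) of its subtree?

[S [M if cond then [M id := n] else [M id := n]]]

id := n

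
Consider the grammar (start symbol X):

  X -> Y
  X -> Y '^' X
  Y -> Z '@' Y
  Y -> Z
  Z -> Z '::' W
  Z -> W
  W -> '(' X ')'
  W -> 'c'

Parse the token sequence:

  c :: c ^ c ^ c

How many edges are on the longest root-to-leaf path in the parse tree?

6

[X [Y [Z [Z [W c]] :: [W c]]] ^ [X [Y [Z [W c]]] ^ [X [Y [Z [W c]]]]]]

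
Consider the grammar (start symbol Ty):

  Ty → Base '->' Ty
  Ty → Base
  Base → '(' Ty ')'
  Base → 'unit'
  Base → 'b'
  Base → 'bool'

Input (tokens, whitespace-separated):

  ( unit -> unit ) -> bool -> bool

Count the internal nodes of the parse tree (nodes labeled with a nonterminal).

[Ty [Base ( [Ty [Base unit] -> [Ty [Base unit]]] )] -> [Ty [Base bool] -> [Ty [Base bool]]]]

10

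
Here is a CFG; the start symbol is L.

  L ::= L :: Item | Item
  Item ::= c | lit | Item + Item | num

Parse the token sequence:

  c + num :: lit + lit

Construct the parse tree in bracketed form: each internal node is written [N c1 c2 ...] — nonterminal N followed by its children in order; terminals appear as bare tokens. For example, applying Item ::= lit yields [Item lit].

L
L :: Item
Item :: Item
Item + Item :: Item
c + Item :: Item
c + num :: Item
c + num :: Item + Item
c + num :: lit + Item
c + num :: lit + lit

[L [L [Item [Item c] + [Item num]]] :: [Item [Item lit] + [Item lit]]]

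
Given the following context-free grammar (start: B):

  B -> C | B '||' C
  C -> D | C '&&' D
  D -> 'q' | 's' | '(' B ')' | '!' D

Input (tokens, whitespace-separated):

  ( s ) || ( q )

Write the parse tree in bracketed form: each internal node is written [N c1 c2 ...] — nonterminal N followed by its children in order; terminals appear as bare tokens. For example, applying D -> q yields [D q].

B
B || C
C || C
D || C
( B ) || C
( C ) || C
( D ) || C
( s ) || C
( s ) || D
( s ) || ( B )
( s ) || ( C )
( s ) || ( D )
( s ) || ( q )

[B [B [C [D ( [B [C [D s]]] )]]] || [C [D ( [B [C [D q]]] )]]]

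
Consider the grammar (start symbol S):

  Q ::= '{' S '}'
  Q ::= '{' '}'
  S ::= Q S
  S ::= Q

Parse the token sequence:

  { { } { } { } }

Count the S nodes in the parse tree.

[S [Q { [S [Q { }] [S [Q { }] [S [Q { }]]]] }]]

4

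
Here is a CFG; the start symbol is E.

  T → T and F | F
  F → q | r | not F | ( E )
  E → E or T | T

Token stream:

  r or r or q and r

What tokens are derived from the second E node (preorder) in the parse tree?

[E [E [E [T [F r]]] or [T [F r]]] or [T [T [F q]] and [F r]]]

r or r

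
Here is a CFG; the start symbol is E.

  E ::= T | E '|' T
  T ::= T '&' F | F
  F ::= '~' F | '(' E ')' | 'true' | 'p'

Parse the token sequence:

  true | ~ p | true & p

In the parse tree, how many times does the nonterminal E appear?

3

[E [E [E [T [F true]]] | [T [F ~ [F p]]]] | [T [T [F true]] & [F p]]]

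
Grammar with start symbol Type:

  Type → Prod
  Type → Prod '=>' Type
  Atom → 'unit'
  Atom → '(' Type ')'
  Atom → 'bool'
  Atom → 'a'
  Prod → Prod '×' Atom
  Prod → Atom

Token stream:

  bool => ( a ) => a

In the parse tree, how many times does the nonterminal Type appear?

[Type [Prod [Atom bool]] => [Type [Prod [Atom ( [Type [Prod [Atom a]]] )]] => [Type [Prod [Atom a]]]]]

4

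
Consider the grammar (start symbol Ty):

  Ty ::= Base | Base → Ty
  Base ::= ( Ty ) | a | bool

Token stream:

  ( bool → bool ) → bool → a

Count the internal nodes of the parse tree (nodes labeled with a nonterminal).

10

[Ty [Base ( [Ty [Base bool] → [Ty [Base bool]]] )] → [Ty [Base bool] → [Ty [Base a]]]]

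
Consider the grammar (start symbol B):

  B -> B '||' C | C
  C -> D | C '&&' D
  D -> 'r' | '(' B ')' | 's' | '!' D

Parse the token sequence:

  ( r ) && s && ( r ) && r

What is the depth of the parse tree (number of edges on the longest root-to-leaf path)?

[B [C [C [C [C [D ( [B [C [D r]]] )]] && [D s]] && [D ( [B [C [D r]]] )]] && [D r]]]

9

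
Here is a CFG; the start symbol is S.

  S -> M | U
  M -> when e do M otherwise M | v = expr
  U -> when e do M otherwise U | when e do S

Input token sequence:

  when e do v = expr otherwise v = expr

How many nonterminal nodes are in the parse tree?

4

[S [M when e do [M v = expr] otherwise [M v = expr]]]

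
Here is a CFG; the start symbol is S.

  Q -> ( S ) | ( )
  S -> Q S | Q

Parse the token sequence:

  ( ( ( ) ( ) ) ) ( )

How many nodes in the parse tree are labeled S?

5

[S [Q ( [S [Q ( [S [Q ( )] [S [Q ( )]]] )]] )] [S [Q ( )]]]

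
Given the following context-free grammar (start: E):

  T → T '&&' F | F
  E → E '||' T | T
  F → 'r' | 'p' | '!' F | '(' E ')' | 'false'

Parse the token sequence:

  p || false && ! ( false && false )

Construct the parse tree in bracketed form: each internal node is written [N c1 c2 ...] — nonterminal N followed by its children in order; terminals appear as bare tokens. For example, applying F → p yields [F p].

E
E || T
T || T
F || T
p || T
p || T && F
p || F && F
p || false && F
p || false && ! F
p || false && ! ( E )
p || false && ! ( T )
p || false && ! ( T && F )
p || false && ! ( F && F )
p || false && ! ( false && F )
p || false && ! ( false && false )

[E [E [T [F p]]] || [T [T [F false]] && [F ! [F ( [E [T [T [F false]] && [F false]]] )]]]]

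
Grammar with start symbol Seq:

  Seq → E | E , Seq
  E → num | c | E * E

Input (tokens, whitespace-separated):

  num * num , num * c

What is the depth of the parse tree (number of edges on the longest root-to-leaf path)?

4

[Seq [E [E num] * [E num]] , [Seq [E [E num] * [E c]]]]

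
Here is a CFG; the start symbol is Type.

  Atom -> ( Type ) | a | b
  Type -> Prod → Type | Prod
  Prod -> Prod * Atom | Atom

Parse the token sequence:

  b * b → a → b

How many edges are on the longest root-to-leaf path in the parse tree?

[Type [Prod [Prod [Atom b]] * [Atom b]] → [Type [Prod [Atom a]] → [Type [Prod [Atom b]]]]]

5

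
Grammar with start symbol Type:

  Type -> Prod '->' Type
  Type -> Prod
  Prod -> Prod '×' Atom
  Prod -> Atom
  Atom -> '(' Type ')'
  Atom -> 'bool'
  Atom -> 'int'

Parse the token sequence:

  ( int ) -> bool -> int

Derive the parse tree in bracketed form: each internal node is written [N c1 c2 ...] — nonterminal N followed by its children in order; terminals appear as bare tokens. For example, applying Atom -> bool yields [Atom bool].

[Type [Prod [Atom ( [Type [Prod [Atom int]]] )]] -> [Type [Prod [Atom bool]] -> [Type [Prod [Atom int]]]]]

Type
Prod -> Type
Atom -> Type
( Type ) -> Type
( Prod ) -> Type
( Atom ) -> Type
( int ) -> Type
( int ) -> Prod -> Type
( int ) -> Atom -> Type
( int ) -> bool -> Type
( int ) -> bool -> Prod
( int ) -> bool -> Atom
( int ) -> bool -> int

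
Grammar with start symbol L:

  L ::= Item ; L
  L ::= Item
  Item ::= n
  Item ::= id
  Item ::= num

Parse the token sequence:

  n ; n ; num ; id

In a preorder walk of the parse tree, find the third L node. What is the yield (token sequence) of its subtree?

[L [Item n] ; [L [Item n] ; [L [Item num] ; [L [Item id]]]]]

num ; id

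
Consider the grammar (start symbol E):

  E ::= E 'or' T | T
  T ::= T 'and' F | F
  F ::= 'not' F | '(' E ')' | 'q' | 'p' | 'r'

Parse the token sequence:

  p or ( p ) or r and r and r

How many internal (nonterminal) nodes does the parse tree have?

[E [E [E [T [F p]]] or [T [F ( [E [T [F p]]] )]]] or [T [T [T [F r]] and [F r]] and [F r]]]

16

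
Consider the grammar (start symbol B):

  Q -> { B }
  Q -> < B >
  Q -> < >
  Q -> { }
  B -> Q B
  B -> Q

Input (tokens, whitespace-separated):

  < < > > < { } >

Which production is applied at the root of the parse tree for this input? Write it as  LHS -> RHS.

B -> Q B

[B [Q < [B [Q < >]] >] [B [Q < [B [Q { }]] >]]]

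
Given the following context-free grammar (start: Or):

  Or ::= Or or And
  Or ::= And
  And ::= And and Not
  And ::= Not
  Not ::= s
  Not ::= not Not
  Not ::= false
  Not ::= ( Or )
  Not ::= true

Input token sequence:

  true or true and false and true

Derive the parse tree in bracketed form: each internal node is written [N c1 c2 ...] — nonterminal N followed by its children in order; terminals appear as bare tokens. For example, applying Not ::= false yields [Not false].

[Or [Or [And [Not true]]] or [And [And [And [Not true]] and [Not false]] and [Not true]]]

Or
Or or And
And or And
Not or And
true or And
true or And and Not
true or And and Not and Not
true or Not and Not and Not
true or true and Not and Not
true or true and false and Not
true or true and false and true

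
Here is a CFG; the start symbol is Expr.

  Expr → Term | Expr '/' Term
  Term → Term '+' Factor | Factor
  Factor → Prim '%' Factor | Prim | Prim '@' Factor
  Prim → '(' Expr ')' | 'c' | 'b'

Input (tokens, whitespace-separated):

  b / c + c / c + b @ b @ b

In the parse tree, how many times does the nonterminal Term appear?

[Expr [Expr [Expr [Term [Factor [Prim b]]]] / [Term [Term [Factor [Prim c]]] + [Factor [Prim c]]]] / [Term [Term [Factor [Prim c]]] + [Factor [Prim b] @ [Factor [Prim b] @ [Factor [Prim b]]]]]]

5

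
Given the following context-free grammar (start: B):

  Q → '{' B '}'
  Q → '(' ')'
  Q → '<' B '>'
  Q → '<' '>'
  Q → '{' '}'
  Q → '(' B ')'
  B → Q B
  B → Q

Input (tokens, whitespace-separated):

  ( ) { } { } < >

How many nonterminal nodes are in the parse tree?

[B [Q ( )] [B [Q { }] [B [Q { }] [B [Q < >]]]]]

8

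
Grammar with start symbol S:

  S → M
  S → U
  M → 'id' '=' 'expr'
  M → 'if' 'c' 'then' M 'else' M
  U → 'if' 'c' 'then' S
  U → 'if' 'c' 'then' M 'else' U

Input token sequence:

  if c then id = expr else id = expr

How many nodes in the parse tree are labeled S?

[S [M if c then [M id = expr] else [M id = expr]]]

1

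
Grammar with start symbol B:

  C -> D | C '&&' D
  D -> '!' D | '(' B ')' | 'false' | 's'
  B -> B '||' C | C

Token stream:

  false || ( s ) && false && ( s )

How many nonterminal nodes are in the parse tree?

[B [B [C [D false]]] || [C [C [C [D ( [B [C [D s]]] )]] && [D false]] && [D ( [B [C [D s]]] )]]]

16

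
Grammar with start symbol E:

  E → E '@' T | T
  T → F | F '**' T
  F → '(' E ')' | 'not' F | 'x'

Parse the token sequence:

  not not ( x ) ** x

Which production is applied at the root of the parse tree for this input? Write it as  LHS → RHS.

[E [T [F not [F not [F ( [E [T [F x]]] )]]] ** [T [F x]]]]

E → T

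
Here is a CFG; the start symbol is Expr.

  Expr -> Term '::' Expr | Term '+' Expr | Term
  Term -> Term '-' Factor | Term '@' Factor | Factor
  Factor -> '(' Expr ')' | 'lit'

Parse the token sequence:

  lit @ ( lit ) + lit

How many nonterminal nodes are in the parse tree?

[Expr [Term [Term [Factor lit]] @ [Factor ( [Expr [Term [Factor lit]]] )]] + [Expr [Term [Factor lit]]]]

11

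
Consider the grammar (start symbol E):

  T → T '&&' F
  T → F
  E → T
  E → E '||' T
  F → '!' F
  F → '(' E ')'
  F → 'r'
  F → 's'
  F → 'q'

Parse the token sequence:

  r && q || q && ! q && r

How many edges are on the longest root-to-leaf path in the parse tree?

[E [E [T [T [F r]] && [F q]]] || [T [T [T [F q]] && [F ! [F q]]] && [F r]]]

5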